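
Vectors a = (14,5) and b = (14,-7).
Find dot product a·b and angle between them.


a·b = 14*14 + 5*(-7) = 196 - 35 = 161
|a| = sqrt(196+25) = 14.8661
|b| = sqrt(196+49) = 15.6525
cos(theta) = 161/(sqrt(221)*sqrt(245)) = 161/sqrt(54145) = 0.691905
theta = arccos(161/sqrt(54145)) = 46.2189 degrees

a·b = 161, theta = 46.2189 deg


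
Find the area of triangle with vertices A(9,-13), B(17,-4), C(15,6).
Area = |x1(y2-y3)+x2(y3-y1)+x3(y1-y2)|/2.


9*(-4-6) = -90
17*(6+ 13) = 323
15*(-13+ 4) = -135
sum = 98
Area = |98|/2 = 49.0000

49.0000 sq units


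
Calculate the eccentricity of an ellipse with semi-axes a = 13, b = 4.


c = sqrt(169-16) = sqrt(153) = 12.3693
e = c/a = sqrt(153)/13 = 0.9515

e = 0.9515


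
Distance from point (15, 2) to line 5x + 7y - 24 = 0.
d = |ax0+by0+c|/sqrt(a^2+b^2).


|5*15 + 7*2 - 24| = |65| = 65
sqrt(25 + 49) = sqrt(74) = 8.6023
d = 65/sqrt(74) = 7.5561

7.5561


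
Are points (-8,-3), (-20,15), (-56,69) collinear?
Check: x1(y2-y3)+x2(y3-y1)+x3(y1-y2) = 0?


-8*(15-69) - 20*(69+ 3) - 56*(-3-15)
= 432 - 1440 + 1008 = 0

Yes, collinear (determinant = 0)


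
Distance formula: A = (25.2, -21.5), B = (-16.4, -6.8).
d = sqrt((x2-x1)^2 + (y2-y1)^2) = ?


dx = -16.4 - 25.2 = -41.6
dy = -6.8 + 21.5 = 14.7
d = sqrt(1730.56 + 216.09) = sqrt(1946.65) = 44.1209

44.1209


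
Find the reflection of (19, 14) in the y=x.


Reflection rule for y=x: (y, x)
(19, 14) -> (14, 19)

(14, 19)


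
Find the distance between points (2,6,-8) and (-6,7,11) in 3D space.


dx=-8, dy=1, dz=19
d = sqrt(64+1+361) = sqrt(426) = 20.6398

20.6398


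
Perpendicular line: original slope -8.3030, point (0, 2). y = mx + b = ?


Perpendicular slope = -1/m1 = -1/(-8.3030) = 0.1204
b2 = y0 - m2*x0 = 2 + 0/(-8.3030) = 2 + 0 = 2.0000

y = 0.1204x + 2.0000


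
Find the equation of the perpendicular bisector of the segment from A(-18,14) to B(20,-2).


Midpoint = (1, 6)
Slope of AB = dy/dx = -16/38 = -0.4211
Perp slope = -dx/dy = 38/16 = 2.3750
b = My - (perp slope)*Mx = 6 + (38*1)/(-16) = 6 - 2.3750 = 3.6250

y = 2.3750x + 3.6250


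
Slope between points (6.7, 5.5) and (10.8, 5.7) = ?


dy = 5.7 - 5.5 = 0.2
dx = 10.8 - 6.7 = 4.1
m = 0.2/4.1 = 0.0488

m = 0.0488


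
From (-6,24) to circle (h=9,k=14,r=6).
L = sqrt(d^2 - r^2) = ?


d = sqrt((-6-9)^2 + (24-14)^2) = sqrt(225+100) = 18.0278
L = sqrt(325.0000 - 36) = sqrt(289.0000) = 17.0000

17.0000


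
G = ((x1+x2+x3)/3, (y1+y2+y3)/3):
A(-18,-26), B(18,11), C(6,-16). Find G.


Gx = (-18+18+6)/3 = 6/3 = 2.0000
Gy = (-26+11- 16)/3 = -31/3 = -10.3333

G = (2.0000, -10.3333)


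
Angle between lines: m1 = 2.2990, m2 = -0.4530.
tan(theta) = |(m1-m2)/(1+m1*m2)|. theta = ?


m1-m2 = 2.752
1+m1*m2 = -0.041447
tan(theta) = |2.752/(-0.041447)| = 66.398051
theta = arctan(|2.752/(-0.041447)|) = 89.1372 degrees (acute angle)

89.1372 degrees


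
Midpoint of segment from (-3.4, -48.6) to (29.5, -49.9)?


Mx = (-3.4 + 29.5)/2 = 26.1/2 = 13.0500
My = (-48.6 - 49.9)/2 = -98.5/2 = -49.2500

(13.0500, -49.2500)


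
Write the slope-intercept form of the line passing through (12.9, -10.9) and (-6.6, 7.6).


m = (18.5)/(-19.5) = -0.9487
b = y1 - m*x1 = -10.9 - (18.5*12.9)/(-19.5) = -10.9 + 12.2385 = 1.3385

y = -0.9487x + 1.3385


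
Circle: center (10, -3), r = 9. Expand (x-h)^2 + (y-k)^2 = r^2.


(x-10)^2 + (y+ 3)^2 = 9^2
D = -2h = -20, E = -2k = 6
F = h^2+k^2-r^2 = 100+9-81 = 28

x^2 + y^2 - 20x + 6y + 28 = 0


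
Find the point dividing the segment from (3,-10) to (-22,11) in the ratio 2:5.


Px = (2*(-22) + 5*3)/7 = -29/7 = -4.1429
Py = (2*11 + 5*(-10))/7 = -28/7 = -4.0000

P = (-4.1429, -4.0000)


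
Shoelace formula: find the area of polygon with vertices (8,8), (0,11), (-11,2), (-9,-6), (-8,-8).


sum(xi*y_{i+1}) = 8*11 + 0*2 - 11*(-6) - 9*(-8) - 8*8 = 162
sum(yi*x_{i+1}) = 8*0 + 11*(-11) + 2*(-9) - 6*(-8) - 8*8 = -155
Area = |162 + 155|/2 = 317/2 = 158.5000

158.5000 sq units


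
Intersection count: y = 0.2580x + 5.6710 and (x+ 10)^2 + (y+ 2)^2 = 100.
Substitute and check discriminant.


Substitute y = 0.2580x + 5.6710: (x+ 10)^2 + (0.2580x+5.6710+ 2)^2 = 100
Expand to Ax^2 + Bx + C = 0, where b-k = 7.671
A = 1+m^2 = 1.066564
B = 2(m(b-k) - h) = 2(0.2580*7.671 + 10) = 23.958236
C = h^2 + (b-k)^2 - r^2 = 100 + 58.844241 - 100 = 58.844241
disc = B^2-4AC = 573.9971 - 251.0446 = 322.9525
disc > 0

2 intersection points


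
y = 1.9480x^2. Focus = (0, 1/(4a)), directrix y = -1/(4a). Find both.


a = 1.9480
1/(4a) = 0.1283
Focus = (0, 0.1283)
Directrix: y = -0.1283

Focus = (0, 0.1283), Directrix: y = -0.1283


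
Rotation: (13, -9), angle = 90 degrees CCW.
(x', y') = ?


cos(90) = 0, sin(90) = 1
x' = 13*0 + 9*1 = 9
y' = 13*1 - 9*0 = 13

(9, 13)


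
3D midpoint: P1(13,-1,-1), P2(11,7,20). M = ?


Mx = (13+11)/2 = 12.0000
My = (-1+7)/2 = 3.0000
Mz = (-1+20)/2 = 9.5000

M = (12.0000, 3.0000, 9.5000)


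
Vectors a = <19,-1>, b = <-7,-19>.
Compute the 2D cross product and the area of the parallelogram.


cross = 19*(-19) + 1*(-7) = -361 - 7 = -368
Parallelogram area = |-368| = 368

cross = -368, parallelogram area = 368


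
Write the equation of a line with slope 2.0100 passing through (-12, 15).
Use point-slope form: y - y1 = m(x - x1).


y - 15 = 2.0100(x + 12)
y = 2.0100x + 15 - 2.0100*(-12)
y = 2.0100x + 39.1200

y = 2.0100x + 39.1200


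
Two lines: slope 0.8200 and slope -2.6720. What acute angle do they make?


m1-m2 = 3.492
1+m1*m2 = -1.19104
tan(theta) = |3.492/(-1.19104)| = 2.931891
theta = arctan(|3.492/(-1.19104)|) = 71.1667 degrees (acute angle)

71.1667 degrees


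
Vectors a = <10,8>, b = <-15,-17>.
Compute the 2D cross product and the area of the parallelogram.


cross = 10*(-17) - 8*(-15) = -170 + 120 = -50
Parallelogram area = |-50| = 50

cross = -50, parallelogram area = 50


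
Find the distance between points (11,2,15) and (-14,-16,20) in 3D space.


dx=-25, dy=-18, dz=5
d = sqrt(625+324+25) = sqrt(974) = 31.2090

31.2090


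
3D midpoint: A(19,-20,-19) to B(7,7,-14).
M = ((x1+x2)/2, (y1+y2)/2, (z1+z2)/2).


Mx = (19+7)/2 = 13.0000
My = (-20+7)/2 = -6.5000
Mz = (-19- 14)/2 = -16.5000

M = (13.0000, -6.5000, -16.5000)


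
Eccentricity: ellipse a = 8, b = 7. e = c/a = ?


c = sqrt(64-49) = sqrt(15) = 3.8730
e = c/a = sqrt(15)/8 = 0.4841

e = 0.4841


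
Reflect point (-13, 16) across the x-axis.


Reflection rule for x-axis: (x, -y)
(-13, 16) -> (-13, -16)

(-13, -16)


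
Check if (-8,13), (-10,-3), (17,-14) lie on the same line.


-8*(-3+ 14) - 10*(-14-13) + 17*(13+ 3)
= -88 + 270 + 272 = 454

No, not collinear (determinant = 454)


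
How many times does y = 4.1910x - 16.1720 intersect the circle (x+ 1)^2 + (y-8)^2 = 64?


Substitute y = 4.1910x - 16.1720: (x+ 1)^2 + (4.1910x- 16.1720-8)^2 = 64
Expand to Ax^2 + Bx + C = 0, where b-k = -24.172
A = 1+m^2 = 18.564481
B = 2(m(b-k) - h) = 2(4.1910*(-24.172) + 1) = -200.609704
C = h^2 + (b-k)^2 - r^2 = 1 + 584.285584 - 64 = 521.285584
disc = B^2-4AC = 40244.2533 - 38709.5853 = 1534.6680
disc > 0

2 intersection points


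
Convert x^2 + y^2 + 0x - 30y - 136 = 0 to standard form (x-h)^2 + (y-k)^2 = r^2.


h = -D/2 = 0/2 = 0
k = -E/2 = 30/2 = 15
r^2 = h^2 + k^2 - F = 0 + 225 + 136 = 361
r = 19

Center (0, 15), radius = 19


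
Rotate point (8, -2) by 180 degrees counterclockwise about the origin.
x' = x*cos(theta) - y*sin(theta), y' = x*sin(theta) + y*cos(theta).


cos(180) = -1, sin(180) = 0
x' = 8*(-1) + 2*0 = -8
y' = 8*0 - 2*(-1) = 2

(-8, 2)


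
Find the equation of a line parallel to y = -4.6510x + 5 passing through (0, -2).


Parallel lines have equal slopes.
m2 = -4.6510
b2 = -2 + 4.6510*0 = -2.0000

y = -4.6510x - 2.0000


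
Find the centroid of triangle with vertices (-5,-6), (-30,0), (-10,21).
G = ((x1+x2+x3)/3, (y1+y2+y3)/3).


Gx = (-5- 30- 10)/3 = -45/3 = -15.0000
Gy = (-6+0+21)/3 = 15/3 = 5.0000

G = (-15.0000, 5.0000)


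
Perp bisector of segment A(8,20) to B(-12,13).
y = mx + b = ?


Midpoint = (-2, 16.5)
Slope of AB = dy/dx = -7/(-20) = 0.3500
Perp slope = -dx/dy = -20/7 = -2.8571
b = My - (perp slope)*Mx = 16.5 + (-20*(-2))/(-7) = 16.5 - 5.7143 = 10.7857

y = -2.8571x + 10.7857


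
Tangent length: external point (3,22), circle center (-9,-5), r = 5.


d = sqrt((3+ 9)^2 + (22+ 5)^2) = sqrt(144+729) = 29.5466
L = sqrt(873.0000 - 25) = sqrt(848.0000) = 29.1204

29.1204


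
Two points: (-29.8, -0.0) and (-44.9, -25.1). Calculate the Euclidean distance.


dx = -44.9 + 29.8 = -15.1
dy = -25.1 + 0.0 = -25.1
d = sqrt(228.01 + 630.01) = sqrt(858.02) = 29.2920

29.2920


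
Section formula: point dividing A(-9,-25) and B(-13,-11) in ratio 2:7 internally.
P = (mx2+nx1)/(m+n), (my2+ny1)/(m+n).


Px = (2*(-13) + 7*(-9))/9 = -89/9 = -9.8889
Py = (2*(-11) + 7*(-25))/9 = -197/9 = -21.8889

P = (-9.8889, -21.8889)


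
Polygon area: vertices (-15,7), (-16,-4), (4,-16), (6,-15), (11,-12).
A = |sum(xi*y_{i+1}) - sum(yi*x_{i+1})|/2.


sum(xi*y_{i+1}) = -15*(-4) - 16*(-16) + 4*(-15) + 6*(-12) + 11*7 = 261
sum(yi*x_{i+1}) = 7*(-16) - 4*4 - 16*6 - 15*11 - 12*(-15) = -209
Area = |261 + 209|/2 = 470/2 = 235.0000

235.0000 sq units


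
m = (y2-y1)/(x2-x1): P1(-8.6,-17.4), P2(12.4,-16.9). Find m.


dy = -16.9 + 17.4 = 0.5
dx = 12.4 + 8.6 = 21.0
m = 0.5/21.0 = 0.0238

m = 0.0238


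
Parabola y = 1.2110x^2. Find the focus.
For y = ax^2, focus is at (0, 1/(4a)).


a = 1.2110
4a = 4.8440
focus = (0, 1/4.8440) = (0, 0.2064)

Focus = (0, 0.2064)


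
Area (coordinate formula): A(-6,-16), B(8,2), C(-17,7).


-6*(2-7) = 30
8*(7+ 16) = 184
-17*(-16-2) = 306
sum = 520
Area = |520|/2 = 260.0000

260.0000 sq units


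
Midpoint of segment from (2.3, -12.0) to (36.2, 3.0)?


Mx = (2.3 + 36.2)/2 = 38.5/2 = 19.2500
My = (-12.0 + 3.0)/2 = -9.0/2 = -4.5000

(19.2500, -4.5000)


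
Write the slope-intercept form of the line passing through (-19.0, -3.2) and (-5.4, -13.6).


m = (-10.4)/(13.6) = -0.7647
b = y1 - m*x1 = -3.2 - (-10.4*(-19.0))/(13.6) = -3.2 - 14.5294 = -17.7294

y = -0.7647x - 17.7294


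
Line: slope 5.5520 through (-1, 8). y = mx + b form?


y - 8 = 5.5520(x + 1)
y = 5.5520x + 8 - 5.5520*(-1)
y = 5.5520x + 13.5520

y = 5.5520x + 13.5520


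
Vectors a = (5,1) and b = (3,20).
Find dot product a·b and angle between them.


a·b = 5*3 + 1*20 = 15 + 20 = 35
|a| = sqrt(25+1) = 5.0990
|b| = sqrt(9+400) = 20.2237
cos(theta) = 35/(sqrt(26)*sqrt(409)) = 35/sqrt(10634) = 0.339406
theta = arccos(35/sqrt(10634)) = 70.1593 degrees

a·b = 35, theta = 70.1593 deg


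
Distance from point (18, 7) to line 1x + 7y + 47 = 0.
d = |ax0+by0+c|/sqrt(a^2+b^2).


|1*18 + 7*7 + 47| = |114| = 114
sqrt(1 + 49) = sqrt(50) = 7.0711
d = 114/sqrt(50) = 16.1220

16.1220


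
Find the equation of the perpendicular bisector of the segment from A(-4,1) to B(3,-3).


Midpoint = (-0.5, -1)
Slope of AB = dy/dx = -4/7 = -0.5714
Perp slope = -dx/dy = 7/4 = 1.7500
b = My - (perp slope)*Mx = -1 + (7*(-0.5))/(-4) = -1 + 0.8750 = -0.1250

y = 1.7500x - 0.1250


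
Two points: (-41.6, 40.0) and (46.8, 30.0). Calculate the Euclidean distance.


dx = 46.8 + 41.6 = 88.4
dy = 30.0 - 40.0 = -10.0
d = sqrt(7814.56 + 100.0) = sqrt(7914.56) = 88.9638

88.9638


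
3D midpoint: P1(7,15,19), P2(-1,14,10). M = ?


Mx = (7- 1)/2 = 3.0000
My = (15+14)/2 = 14.5000
Mz = (19+10)/2 = 14.5000

M = (3.0000, 14.5000, 14.5000)


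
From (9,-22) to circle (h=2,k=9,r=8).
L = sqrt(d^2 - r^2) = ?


d = sqrt((9-2)^2 + (-22-9)^2) = sqrt(49+961) = 31.7805
L = sqrt(1010.0000 - 64) = sqrt(946.0000) = 30.7571

30.7571


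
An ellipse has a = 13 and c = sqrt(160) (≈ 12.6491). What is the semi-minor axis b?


b^2 = 13^2 - (sqrt(160))^2 = 169 - 160 = 9
b = sqrt(9) = 3

b = 3


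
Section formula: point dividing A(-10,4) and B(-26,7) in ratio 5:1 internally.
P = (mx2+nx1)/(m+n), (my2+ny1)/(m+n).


Px = (5*(-26) + 1*(-10))/6 = -140/6 = -23.3333
Py = (5*7 + 1*4)/6 = 39/6 = 6.5000

P = (-23.3333, 6.5000)


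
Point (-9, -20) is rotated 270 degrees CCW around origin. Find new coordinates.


cos(270) = 0, sin(270) = -1
x' = -9*0 + 20*(-1) = -20
y' = -9*(-1) - 20*0 = 9

(-20, 9)


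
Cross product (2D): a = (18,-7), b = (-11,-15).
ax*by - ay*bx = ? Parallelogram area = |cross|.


cross = 18*(-15) + 7*(-11) = -270 - 77 = -347
Parallelogram area = |-347| = 347

cross = -347, parallelogram area = 347


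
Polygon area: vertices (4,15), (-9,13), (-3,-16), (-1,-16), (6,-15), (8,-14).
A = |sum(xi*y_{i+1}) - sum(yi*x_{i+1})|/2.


sum(xi*y_{i+1}) = 4*13 - 9*(-16) - 3*(-16) - 1*(-15) + 6*(-14) + 8*15 = 295
sum(yi*x_{i+1}) = 15*(-9) + 13*(-3) - 16*(-1) - 16*6 - 15*8 - 14*4 = -430
Area = |295 + 430|/2 = 725/2 = 362.5000

362.5000 sq units


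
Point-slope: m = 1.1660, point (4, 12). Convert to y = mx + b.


y - 12 = 1.1660(x - 4)
y = 1.1660x + 12 - 1.1660*4
y = 1.1660x + 7.3360

y = 1.1660x + 7.3360


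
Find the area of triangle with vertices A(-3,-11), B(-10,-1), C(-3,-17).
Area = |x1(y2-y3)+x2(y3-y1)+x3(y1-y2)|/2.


-3*(-1+ 17) = -48
-10*(-17+ 11) = 60
-3*(-11+ 1) = 30
sum = 42
Area = |42|/2 = 21.0000

21.0000 sq units


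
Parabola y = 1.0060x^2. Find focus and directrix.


a = 1.0060
1/(4a) = 0.2485
Focus = (0, 0.2485)
Directrix: y = -0.2485

Focus = (0, 0.2485), Directrix: y = -0.2485


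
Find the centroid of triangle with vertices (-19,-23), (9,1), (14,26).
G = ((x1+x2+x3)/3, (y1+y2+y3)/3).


Gx = (-19+9+14)/3 = 4/3 = 1.3333
Gy = (-23+1+26)/3 = 4/3 = 1.3333

G = (1.3333, 1.3333)


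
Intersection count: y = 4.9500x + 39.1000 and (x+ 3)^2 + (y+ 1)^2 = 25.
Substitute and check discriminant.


Substitute y = 4.9500x + 39.1000: (x+ 3)^2 + (4.9500x+39.1000+ 1)^2 = 25
Expand to Ax^2 + Bx + C = 0, where b-k = 40.1
A = 1+m^2 = 25.5025
B = 2(m(b-k) - h) = 2(4.9500*40.1 + 3) = 402.99
C = h^2 + (b-k)^2 - r^2 = 9 + 1608.01 - 25 = 1592.01
disc = B^2-4AC = 162400.9401 - 162400.9401 = 0
disc = 0

1 intersection point (tangent)


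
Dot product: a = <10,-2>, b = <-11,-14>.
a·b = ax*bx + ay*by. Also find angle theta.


a·b = 10*(-11) - 2*(-14) = -110 + 28 = -82
|a| = sqrt(100+4) = 10.1980
|b| = sqrt(121+196) = 17.8045
cos(theta) = -82/(sqrt(104)*sqrt(317)) = -82/sqrt(32968) = -0.451614
theta = arccos(-82/sqrt(32968)) = 116.8473 degrees

a·b = -82, theta = 116.8473 deg


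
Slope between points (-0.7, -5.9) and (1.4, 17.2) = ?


dy = 17.2 + 5.9 = 23.1
dx = 1.4 + 0.7 = 2.1
m = 23.1/2.1 = 11.0000

m = 11.0000


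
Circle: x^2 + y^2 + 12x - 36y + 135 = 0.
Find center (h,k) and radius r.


h = -D/2 = -12/2 = -6
k = -E/2 = 36/2 = 18
r^2 = h^2 + k^2 - F = 36 + 324 - 135 = 225
r = 15

Center (-6, 18), radius = 15


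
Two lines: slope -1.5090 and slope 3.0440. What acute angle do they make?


m1-m2 = -4.553
1+m1*m2 = -3.593396
tan(theta) = |-4.553/(-3.593396)| = 1.267047
theta = arctan(|-4.553/(-3.593396)|) = 51.7182 degrees (acute angle)

51.7182 degrees


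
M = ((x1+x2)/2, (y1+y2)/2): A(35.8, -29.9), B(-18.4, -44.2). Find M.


Mx = (35.8 - 18.4)/2 = 17.4/2 = 8.7000
My = (-29.9 - 44.2)/2 = -74.1/2 = -37.0500

(8.7000, -37.0500)


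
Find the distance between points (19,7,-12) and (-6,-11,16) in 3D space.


dx=-25, dy=-18, dz=28
d = sqrt(625+324+784) = sqrt(1733) = 41.6293

41.6293


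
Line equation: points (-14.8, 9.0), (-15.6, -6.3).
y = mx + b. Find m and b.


m = (-15.3)/(-0.8) = 19.1250
b = y1 - m*x1 = 9.0 - (-15.3*(-14.8))/(-0.8) = 9.0 + 283.0500 = 292.0500

y = 19.1250x + 292.0500


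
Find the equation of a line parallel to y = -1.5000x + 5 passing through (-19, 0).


Parallel lines have equal slopes.
m2 = -1.5000
b2 = 0 + 1.5000*(-19) = -28.5000

y = -1.5000x - 28.5000


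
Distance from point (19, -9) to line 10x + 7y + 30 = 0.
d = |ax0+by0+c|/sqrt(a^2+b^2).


|10*19 + 7*(-9) + 30| = |157| = 157
sqrt(100 + 49) = sqrt(149) = 12.2066
d = 157/sqrt(149) = 12.8619

12.8619


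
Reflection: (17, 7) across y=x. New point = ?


Reflection rule for y=x: (y, x)
(17, 7) -> (7, 17)

(7, 17)


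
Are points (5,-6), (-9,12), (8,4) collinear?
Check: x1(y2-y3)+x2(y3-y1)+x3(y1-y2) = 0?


5*(12-4) - 9*(4+ 6) + 8*(-6-12)
= 40 - 90 - 144 = -194

No, not collinear (determinant = -194)


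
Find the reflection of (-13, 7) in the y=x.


Reflection rule for y=x: (y, x)
(-13, 7) -> (7, -13)

(7, -13)


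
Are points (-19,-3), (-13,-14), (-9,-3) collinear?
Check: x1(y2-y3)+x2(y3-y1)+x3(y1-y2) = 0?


-19*(-14+ 3) - 13*(-3+ 3) - 9*(-3+ 14)
= 209 + 0 - 99 = 110

No, not collinear (determinant = 110)


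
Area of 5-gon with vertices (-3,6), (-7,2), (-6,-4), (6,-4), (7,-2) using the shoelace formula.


sum(xi*y_{i+1}) = -3*2 - 7*(-4) - 6*(-4) + 6*(-2) + 7*6 = 76
sum(yi*x_{i+1}) = 6*(-7) + 2*(-6) - 4*6 - 4*7 - 2*(-3) = -100
Area = |76 + 100|/2 = 176/2 = 88.0000

88.0000 sq units


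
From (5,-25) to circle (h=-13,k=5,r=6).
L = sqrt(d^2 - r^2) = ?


d = sqrt((5+ 13)^2 + (-25-5)^2) = sqrt(324+900) = 34.9857
L = sqrt(1224.0000 - 36) = sqrt(1188.0000) = 34.4674

34.4674


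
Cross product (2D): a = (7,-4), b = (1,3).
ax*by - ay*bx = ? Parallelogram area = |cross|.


cross = 7*3 + 4*1 = 21 + 4 = 25
Parallelogram area = |25| = 25

cross = 25, parallelogram area = 25


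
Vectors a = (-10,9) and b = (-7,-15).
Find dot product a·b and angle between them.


a·b = -10*(-7) + 9*(-15) = 70 - 135 = -65
|a| = sqrt(100+81) = 13.4536
|b| = sqrt(49+225) = 16.5529
cos(theta) = -65/(sqrt(181)*sqrt(274)) = -65/sqrt(49594) = -0.291876
theta = arccos(-65/sqrt(49594)) = 106.9703 degrees

a·b = -65, theta = 106.9703 deg


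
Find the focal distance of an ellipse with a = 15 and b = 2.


c^2 = 15^2 - 2^2 = 225 - 4 = 221
c = sqrt(221) = 14.8661

c = 14.8661


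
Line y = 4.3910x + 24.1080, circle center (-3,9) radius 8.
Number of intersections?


Substitute y = 4.3910x + 24.1080: (x+ 3)^2 + (4.3910x+24.1080-9)^2 = 64
Expand to Ax^2 + Bx + C = 0, where b-k = 15.108
A = 1+m^2 = 20.280881
B = 2(m(b-k) - h) = 2(4.3910*15.108 + 3) = 138.678456
C = h^2 + (b-k)^2 - r^2 = 9 + 228.251664 - 64 = 173.251664
disc = B^2-4AC = 19231.7142 - 14054.7855 = 5176.9287
disc > 0

2 intersection points


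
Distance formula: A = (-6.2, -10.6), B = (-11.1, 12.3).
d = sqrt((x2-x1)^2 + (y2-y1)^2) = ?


dx = -11.1 + 6.2 = -4.9
dy = 12.3 + 10.6 = 22.9
d = sqrt(24.01 + 524.41) = sqrt(548.42) = 23.4184

23.4184


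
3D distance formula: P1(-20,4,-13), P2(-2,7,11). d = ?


dx=18, dy=3, dz=24
d = sqrt(324+9+576) = sqrt(909) = 30.1496

30.1496


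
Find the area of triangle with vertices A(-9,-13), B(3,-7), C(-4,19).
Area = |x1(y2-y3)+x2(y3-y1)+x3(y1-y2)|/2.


-9*(-7-19) = 234
3*(19+ 13) = 96
-4*(-13+ 7) = 24
sum = 354
Area = |354|/2 = 177.0000

177.0000 sq units


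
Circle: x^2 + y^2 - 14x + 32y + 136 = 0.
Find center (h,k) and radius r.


h = -D/2 = 14/2 = 7
k = -E/2 = -32/2 = -16
r^2 = h^2 + k^2 - F = 49 + 256 - 136 = 169
r = 13

Center (7, -16), radius = 13


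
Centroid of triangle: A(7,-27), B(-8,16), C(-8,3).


Gx = (7- 8- 8)/3 = -9/3 = -3.0000
Gy = (-27+16+3)/3 = -8/3 = -2.6667

G = (-3.0000, -2.6667)


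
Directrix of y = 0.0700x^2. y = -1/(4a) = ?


a = 0.0700
1/(4a) = 3.5714
directrix: y = -3.5714 = -3.5714

y = -3.5714


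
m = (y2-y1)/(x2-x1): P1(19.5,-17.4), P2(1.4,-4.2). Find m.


dy = -4.2 + 17.4 = 13.2
dx = 1.4 - 19.5 = -18.1
m = 13.2/(-18.1) = -0.7293

m = -0.7293


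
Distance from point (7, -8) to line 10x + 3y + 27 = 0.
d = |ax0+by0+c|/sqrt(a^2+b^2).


|10*7 + 3*(-8) + 27| = |73| = 73
sqrt(100 + 9) = sqrt(109) = 10.4403
d = 73/sqrt(109) = 6.9921

6.9921


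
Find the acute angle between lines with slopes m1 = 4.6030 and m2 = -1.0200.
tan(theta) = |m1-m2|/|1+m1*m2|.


m1-m2 = 5.623
1+m1*m2 = -3.69506
tan(theta) = |5.623/(-3.69506)| = 1.521761
theta = arctan(|5.623/(-3.69506)|) = 56.6898 degrees (acute angle)

56.6898 degrees


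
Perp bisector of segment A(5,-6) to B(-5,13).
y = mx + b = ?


Midpoint = (0, 3.5)
Slope of AB = dy/dx = 19/(-10) = -1.9000
Perp slope = -dx/dy = 10/19 = 0.5263
b = My - (perp slope)*Mx = 3.5 + (-10*0)/19 = 3.5 + 0 = 3.5000

y = 0.5263x + 3.5000


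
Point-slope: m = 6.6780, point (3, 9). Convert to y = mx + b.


y - 9 = 6.6780(x - 3)
y = 6.6780x + 9 - 6.6780*3
y = 6.6780x - 11.0340

y = 6.6780x - 11.0340


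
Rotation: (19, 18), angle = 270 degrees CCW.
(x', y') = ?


cos(270) = 0, sin(270) = -1
x' = 19*0 - 18*(-1) = 18
y' = 19*(-1) + 18*0 = -19

(18, -19)


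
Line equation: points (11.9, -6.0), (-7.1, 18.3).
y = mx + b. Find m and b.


m = (24.3)/(-19.0) = -1.2789
b = y1 - m*x1 = -6.0 - (24.3*11.9)/(-19.0) = -6.0 + 15.2195 = 9.2195

y = -1.2789x + 9.2195


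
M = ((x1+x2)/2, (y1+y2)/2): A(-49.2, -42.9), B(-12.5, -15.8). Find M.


Mx = (-49.2 - 12.5)/2 = -61.7/2 = -30.8500
My = (-42.9 - 15.8)/2 = -58.7/2 = -29.3500

(-30.8500, -29.3500)


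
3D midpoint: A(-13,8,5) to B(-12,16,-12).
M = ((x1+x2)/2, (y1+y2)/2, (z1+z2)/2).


Mx = (-13- 12)/2 = -12.5000
My = (8+16)/2 = 12.0000
Mz = (5- 12)/2 = -3.5000

M = (-12.5000, 12.0000, -3.5000)


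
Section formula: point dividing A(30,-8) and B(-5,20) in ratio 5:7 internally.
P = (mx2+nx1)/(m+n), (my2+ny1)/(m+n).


Px = (5*(-5) + 7*30)/12 = 185/12 = 15.4167
Py = (5*20 + 7*(-8))/12 = 44/12 = 3.6667

P = (15.4167, 3.6667)


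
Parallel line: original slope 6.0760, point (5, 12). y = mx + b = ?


Parallel lines have equal slopes.
m2 = 6.0760
b2 = 12 - 6.0760*5 = -18.3800

y = 6.0760x - 18.3800


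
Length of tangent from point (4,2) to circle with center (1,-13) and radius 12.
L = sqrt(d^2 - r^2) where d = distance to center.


d = sqrt((4-1)^2 + (2+ 13)^2) = sqrt(9+225) = 15.2971
L = sqrt(234.0000 - 144) = sqrt(90.0000) = 9.4868

9.4868


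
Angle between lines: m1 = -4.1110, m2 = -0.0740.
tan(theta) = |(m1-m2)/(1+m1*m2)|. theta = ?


m1-m2 = -4.037
1+m1*m2 = 1.304214
tan(theta) = |-4.037/1.304214| = 3.095351
theta = arctan(|-4.037/1.304214|) = 72.0962 degrees (acute angle)

72.0962 degrees


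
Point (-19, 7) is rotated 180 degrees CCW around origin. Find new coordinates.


cos(180) = -1, sin(180) = 0
x' = -19*(-1) - 7*0 = 19
y' = -19*0 + 7*(-1) = -7

(19, -7)


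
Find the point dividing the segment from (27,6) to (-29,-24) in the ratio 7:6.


Px = (7*(-29) + 6*27)/13 = -41/13 = -3.1538
Py = (7*(-24) + 6*6)/13 = -132/13 = -10.1538

P = (-3.1538, -10.1538)


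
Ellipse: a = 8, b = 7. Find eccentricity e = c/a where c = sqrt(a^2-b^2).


c = sqrt(64-49) = sqrt(15) = 3.8730
e = c/a = sqrt(15)/8 = 0.4841

e = 0.4841


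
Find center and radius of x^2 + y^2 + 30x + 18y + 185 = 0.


h = -D/2 = -30/2 = -15
k = -E/2 = -18/2 = -9
r^2 = h^2 + k^2 - F = 225 + 81 - 185 = 121
r = 11

Center (-15, -9), radius = 11


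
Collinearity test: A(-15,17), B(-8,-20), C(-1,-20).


-15*(-20+ 20) - 8*(-20-17) - 1*(17+ 20)
= 0 + 296 - 37 = 259

No, not collinear (determinant = 259)


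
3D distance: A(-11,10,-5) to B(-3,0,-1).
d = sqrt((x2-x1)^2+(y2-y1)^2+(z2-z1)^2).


dx=8, dy=-10, dz=4
d = sqrt(64+100+16) = sqrt(180) = 13.4164

13.4164


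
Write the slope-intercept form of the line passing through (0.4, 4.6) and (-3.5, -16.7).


m = (-21.3)/(-3.9) = 5.4615
b = y1 - m*x1 = 4.6 - (-21.3*0.4)/(-3.9) = 4.6 - 2.1846 = 2.4154

y = 5.4615x + 2.4154


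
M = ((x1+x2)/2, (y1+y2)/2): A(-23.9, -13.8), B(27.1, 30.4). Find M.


Mx = (-23.9 + 27.1)/2 = 3.2/2 = 1.6000
My = (-13.8 + 30.4)/2 = 16.6/2 = 8.3000

(1.6000, 8.3000)


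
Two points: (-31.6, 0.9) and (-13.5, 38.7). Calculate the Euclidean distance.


dx = -13.5 + 31.6 = 18.1
dy = 38.7 - 0.9 = 37.8
d = sqrt(327.61 + 1428.84) = sqrt(1756.45) = 41.9100

41.9100


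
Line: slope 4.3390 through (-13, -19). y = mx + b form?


y + 19 = 4.3390(x + 13)
y = 4.3390x - 19 - 4.3390*(-13)
y = 4.3390x + 37.4070

y = 4.3390x + 37.4070


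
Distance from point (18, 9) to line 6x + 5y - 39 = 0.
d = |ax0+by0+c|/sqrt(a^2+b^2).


|6*18 + 5*9 - 39| = |114| = 114
sqrt(36 + 25) = sqrt(61) = 7.8102
d = 114/sqrt(61) = 14.5962

14.5962


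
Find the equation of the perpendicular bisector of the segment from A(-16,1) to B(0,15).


Midpoint = (-8, 8)
Slope of AB = dy/dx = 14/16 = 0.8750
Perp slope = -dx/dy = -16/14 = -1.1429
b = My - (perp slope)*Mx = 8 + (16*(-8))/14 = 8 - 9.1429 = -1.1429

y = -1.1429x - 1.1429


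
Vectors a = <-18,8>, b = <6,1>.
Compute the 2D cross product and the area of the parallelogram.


cross = -18*1 - 8*6 = -18 - 48 = -66
Parallelogram area = |-66| = 66

cross = -66, parallelogram area = 66


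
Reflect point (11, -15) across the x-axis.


Reflection rule for x-axis: (x, -y)
(11, -15) -> (11, 15)

(11, 15)


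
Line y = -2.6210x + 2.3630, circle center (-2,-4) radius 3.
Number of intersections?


Substitute y = -2.6210x + 2.3630: (x+ 2)^2 + (-2.6210x+2.3630+ 4)^2 = 9
Expand to Ax^2 + Bx + C = 0, where b-k = 6.363
A = 1+m^2 = 7.869641
B = 2(m(b-k) - h) = 2(-2.6210*6.363 + 2) = -29.354846
C = h^2 + (b-k)^2 - r^2 = 4 + 40.487769 - 9 = 35.487769
disc = B^2-4AC = 861.7070 - 1117.1040 = -255.3970
disc < 0

0 intersection points


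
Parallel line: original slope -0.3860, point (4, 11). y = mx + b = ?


Parallel lines have equal slopes.
m2 = -0.3860
b2 = 11 + 0.3860*4 = 12.5440

y = -0.3860x + 12.5440


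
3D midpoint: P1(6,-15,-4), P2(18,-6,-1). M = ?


Mx = (6+18)/2 = 12.0000
My = (-15- 6)/2 = -10.5000
Mz = (-4- 1)/2 = -2.5000

M = (12.0000, -10.5000, -2.5000)


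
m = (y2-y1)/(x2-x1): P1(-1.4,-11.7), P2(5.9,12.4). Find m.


dy = 12.4 + 11.7 = 24.1
dx = 5.9 + 1.4 = 7.3
m = 24.1/7.3 = 3.3014

m = 3.3014


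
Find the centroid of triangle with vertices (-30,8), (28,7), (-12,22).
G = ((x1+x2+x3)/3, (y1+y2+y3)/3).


Gx = (-30+28- 12)/3 = -14/3 = -4.6667
Gy = (8+7+22)/3 = 37/3 = 12.3333

G = (-4.6667, 12.3333)


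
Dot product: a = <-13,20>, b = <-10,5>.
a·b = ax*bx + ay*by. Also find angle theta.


a·b = -13*(-10) + 20*5 = 130 + 100 = 230
|a| = sqrt(169+400) = 23.8537
|b| = sqrt(100+25) = 11.1803
cos(theta) = 230/(sqrt(569)*sqrt(125)) = 230/sqrt(71125) = 0.862416
theta = arccos(230/sqrt(71125)) = 30.4111 degrees

a·b = 230, theta = 30.4111 deg


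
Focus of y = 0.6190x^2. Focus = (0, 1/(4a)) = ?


a = 0.6190
4a = 2.4760
focus = (0, 1/2.4760) = (0, 0.4039)

Focus = (0, 0.4039)


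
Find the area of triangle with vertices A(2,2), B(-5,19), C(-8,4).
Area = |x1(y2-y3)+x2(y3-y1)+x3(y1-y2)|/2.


2*(19-4) = 30
-5*(4-2) = -10
-8*(2-19) = 136
sum = 156
Area = |156|/2 = 78.0000

78.0000 sq units


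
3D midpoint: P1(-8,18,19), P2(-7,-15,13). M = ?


Mx = (-8- 7)/2 = -7.5000
My = (18- 15)/2 = 1.5000
Mz = (19+13)/2 = 16.0000

M = (-7.5000, 1.5000, 16.0000)


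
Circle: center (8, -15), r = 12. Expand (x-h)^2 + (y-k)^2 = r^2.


(x-8)^2 + (y+ 15)^2 = 12^2
D = -2h = -16, E = -2k = 30
F = h^2+k^2-r^2 = 64+225-144 = 145

x^2 + y^2 - 16x + 30y + 145 = 0


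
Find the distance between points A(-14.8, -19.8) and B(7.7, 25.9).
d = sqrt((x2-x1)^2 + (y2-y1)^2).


dx = 7.7 + 14.8 = 22.5
dy = 25.9 + 19.8 = 45.7
d = sqrt(506.25 + 2088.49) = sqrt(2594.74) = 50.9386

50.9386


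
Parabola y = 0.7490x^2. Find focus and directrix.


a = 0.7490
1/(4a) = 0.3338
Focus = (0, 0.3338)
Directrix: y = -0.3338

Focus = (0, 0.3338), Directrix: y = -0.3338


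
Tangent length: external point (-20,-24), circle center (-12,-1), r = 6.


d = sqrt((-20+ 12)^2 + (-24+ 1)^2) = sqrt(64+529) = 24.3516
L = sqrt(593.0000 - 36) = sqrt(557.0000) = 23.6008

23.6008


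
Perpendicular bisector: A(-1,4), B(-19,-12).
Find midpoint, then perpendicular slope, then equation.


Midpoint = (-10, -4)
Slope of AB = dy/dx = -16/(-18) = 0.8889
Perp slope = -dx/dy = -18/16 = -1.1250
b = My - (perp slope)*Mx = -4 + (-18*(-10))/(-16) = -4 - 11.2500 = -15.2500

y = -1.1250x - 15.2500


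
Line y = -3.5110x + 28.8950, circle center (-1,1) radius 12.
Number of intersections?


Substitute y = -3.5110x + 28.8950: (x+ 1)^2 + (-3.5110x+28.8950-1)^2 = 144
Expand to Ax^2 + Bx + C = 0, where b-k = 27.895
A = 1+m^2 = 13.327121
B = 2(m(b-k) - h) = 2(-3.5110*27.895 + 1) = -193.87869
C = h^2 + (b-k)^2 - r^2 = 1 + 778.131025 - 144 = 635.131025
disc = B^2-4AC = 37588.9464 - 33857.8721 = 3731.0743
disc > 0

2 intersection points


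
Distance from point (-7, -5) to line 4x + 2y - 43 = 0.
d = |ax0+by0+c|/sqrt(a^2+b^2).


|4*(-7) + 2*(-5) - 43| = |-81| = 81
sqrt(16 + 4) = sqrt(20) = 4.4721
d = 81/sqrt(20) = 18.1122

18.1122


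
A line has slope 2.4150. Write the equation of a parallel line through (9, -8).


Parallel lines have equal slopes.
m2 = 2.4150
b2 = -8 - 2.4150*9 = -29.7350

y = 2.4150x - 29.7350


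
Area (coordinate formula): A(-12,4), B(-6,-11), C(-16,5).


-12*(-11-5) = 192
-6*(5-4) = -6
-16*(4+ 11) = -240
sum = -54
Area = |-54|/2 = 27.0000

27.0000 sq units


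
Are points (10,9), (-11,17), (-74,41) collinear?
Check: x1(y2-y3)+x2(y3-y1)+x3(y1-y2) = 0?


10*(17-41) - 11*(41-9) - 74*(9-17)
= -240 - 352 + 592 = 0

Yes, collinear (determinant = 0)


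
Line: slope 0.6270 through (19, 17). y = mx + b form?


y - 17 = 0.6270(x - 19)
y = 0.6270x + 17 - 0.6270*19
y = 0.6270x + 5.0870

y = 0.6270x + 5.0870


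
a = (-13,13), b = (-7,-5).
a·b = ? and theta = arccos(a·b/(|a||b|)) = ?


a·b = -13*(-7) + 13*(-5) = 91 - 65 = 26
|a| = sqrt(169+169) = 18.3848
|b| = sqrt(49+25) = 8.6023
cos(theta) = 26/(sqrt(338)*sqrt(74)) = 26/sqrt(25012) = 0.164399
theta = arccos(26/sqrt(25012)) = 80.5377 degrees

a·b = 26, theta = 80.5377 deg


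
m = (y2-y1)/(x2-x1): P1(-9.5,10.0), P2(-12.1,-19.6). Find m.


dy = -19.6 - 10.0 = -29.6
dx = -12.1 + 9.5 = -2.6
m = -29.6/(-2.6) = 11.3846

m = 11.3846


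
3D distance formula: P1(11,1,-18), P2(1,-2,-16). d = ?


dx=-10, dy=-3, dz=2
d = sqrt(100+9+4) = sqrt(113) = 10.6301

10.6301


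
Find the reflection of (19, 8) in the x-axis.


Reflection rule for x-axis: (x, -y)
(19, 8) -> (19, -8)

(19, -8)


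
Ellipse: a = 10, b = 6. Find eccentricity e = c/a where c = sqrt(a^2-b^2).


c = sqrt(100-36) = sqrt(64) = 8.0000
e = c/a = 8/10 = 0.8000

e = 0.8000


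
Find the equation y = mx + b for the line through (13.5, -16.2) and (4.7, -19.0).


m = (-2.8)/(-8.8) = 0.3182
b = y1 - m*x1 = -16.2 - (-2.8*13.5)/(-8.8) = -16.2 - 4.2955 = -20.4955

y = 0.3182x - 20.4955


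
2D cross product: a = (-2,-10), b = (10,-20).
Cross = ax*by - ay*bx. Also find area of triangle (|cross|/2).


cross = -2*(-20) + 10*10 = 40 + 100 = 140
Triangle area = |140|/2 = 140/2 = 70.0000

cross = 140, triangle area = 70.0000


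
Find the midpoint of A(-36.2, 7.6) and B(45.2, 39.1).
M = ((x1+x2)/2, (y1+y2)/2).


Mx = (-36.2 + 45.2)/2 = 9.0/2 = 4.5000
My = (7.6 + 39.1)/2 = 46.7/2 = 23.3500

(4.5000, 23.3500)


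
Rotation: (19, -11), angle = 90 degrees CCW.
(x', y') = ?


cos(90) = 0, sin(90) = 1
x' = 19*0 + 11*1 = 11
y' = 19*1 - 11*0 = 19

(11, 19)


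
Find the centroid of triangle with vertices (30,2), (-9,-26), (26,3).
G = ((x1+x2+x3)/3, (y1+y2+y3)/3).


Gx = (30- 9+26)/3 = 47/3 = 15.6667
Gy = (2- 26+3)/3 = -21/3 = -7.0000

G = (15.6667, -7.0000)


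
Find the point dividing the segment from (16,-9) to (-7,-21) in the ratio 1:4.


Px = (1*(-7) + 4*16)/5 = 57/5 = 11.4000
Py = (1*(-21) + 4*(-9))/5 = -57/5 = -11.4000

P = (11.4000, -11.4000)


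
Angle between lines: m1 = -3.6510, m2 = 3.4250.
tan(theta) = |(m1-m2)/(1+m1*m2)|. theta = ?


m1-m2 = -7.076
1+m1*m2 = -11.504675
tan(theta) = |-7.076/(-11.504675)| = 0.615054
theta = arctan(|-7.076/(-11.504675)|) = 31.5938 degrees (acute angle)

31.5938 degrees


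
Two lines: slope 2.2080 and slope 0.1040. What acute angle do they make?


m1-m2 = 2.104
1+m1*m2 = 1.229632
tan(theta) = |2.104/1.229632| = 1.711081
theta = arctan(|2.104/1.229632|) = 59.6969 degrees (acute angle)

59.6969 degrees


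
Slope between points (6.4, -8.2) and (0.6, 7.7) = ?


dy = 7.7 + 8.2 = 15.9
dx = 0.6 - 6.4 = -5.8
m = 15.9/(-5.8) = -2.7414

m = -2.7414


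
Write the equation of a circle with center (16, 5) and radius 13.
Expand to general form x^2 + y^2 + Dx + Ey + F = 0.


(x-16)^2 + (y-5)^2 = 13^2
D = -2h = -32, E = -2k = -10
F = h^2+k^2-r^2 = 256+25-169 = 112

x^2 + y^2 - 32x - 10y + 112 = 0


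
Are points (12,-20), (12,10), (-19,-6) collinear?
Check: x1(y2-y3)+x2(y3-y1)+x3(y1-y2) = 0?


12*(10+ 6) + 12*(-6+ 20) - 19*(-20-10)
= 192 + 168 + 570 = 930

No, not collinear (determinant = 930)


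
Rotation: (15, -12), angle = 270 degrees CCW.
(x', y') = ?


cos(270) = 0, sin(270) = -1
x' = 15*0 + 12*(-1) = -12
y' = 15*(-1) - 12*0 = -15

(-12, -15)


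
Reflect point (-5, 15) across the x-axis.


Reflection rule for x-axis: (x, -y)
(-5, 15) -> (-5, -15)

(-5, -15)


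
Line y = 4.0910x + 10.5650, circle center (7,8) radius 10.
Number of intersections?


Substitute y = 4.0910x + 10.5650: (x-7)^2 + (4.0910x+10.5650-8)^2 = 100
Expand to Ax^2 + Bx + C = 0, where b-k = 2.565
A = 1+m^2 = 17.736281
B = 2(m(b-k) - h) = 2(4.0910*2.565 - 7) = 6.98683
C = h^2 + (b-k)^2 - r^2 = 49 + 6.579225 - 100 = -44.420775
disc = B^2-4AC = 48.8158 + 3151.4374 = 3200.2532
disc > 0

2 intersection points


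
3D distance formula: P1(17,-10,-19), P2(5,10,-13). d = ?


dx=-12, dy=20, dz=6
d = sqrt(144+400+36) = sqrt(580) = 24.0832

24.0832


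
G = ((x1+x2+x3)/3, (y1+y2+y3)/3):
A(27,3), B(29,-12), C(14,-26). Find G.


Gx = (27+29+14)/3 = 70/3 = 23.3333
Gy = (3- 12- 26)/3 = -35/3 = -11.6667

G = (23.3333, -11.6667)


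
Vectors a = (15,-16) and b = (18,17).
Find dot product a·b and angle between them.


a·b = 15*18 - 16*17 = 270 - 272 = -2
|a| = sqrt(225+256) = 21.9317
|b| = sqrt(324+289) = 24.7588
cos(theta) = -2/(sqrt(481)*sqrt(613)) = -2/sqrt(294853) = -0.003683
theta = arccos(-2/sqrt(294853)) = 90.2110 degrees

a·b = -2, theta = 90.2110 deg


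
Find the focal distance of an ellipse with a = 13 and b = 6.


c^2 = 13^2 - 6^2 = 169 - 36 = 133
c = sqrt(133) = 11.5326

c = 11.5326


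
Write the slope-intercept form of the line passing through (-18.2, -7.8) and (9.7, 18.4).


m = (26.2)/(27.9) = 0.9391
b = y1 - m*x1 = -7.8 - (26.2*(-18.2))/(27.9) = -7.8 + 17.0910 = 9.2910

y = 0.9391x + 9.2910


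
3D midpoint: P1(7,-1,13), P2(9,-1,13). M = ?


Mx = (7+9)/2 = 8.0000
My = (-1- 1)/2 = -1.0000
Mz = (13+13)/2 = 13.0000

M = (8.0000, -1.0000, 13.0000)


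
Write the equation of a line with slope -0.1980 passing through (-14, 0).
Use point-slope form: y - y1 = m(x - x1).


y - 0 = -0.1980(x + 14)
y = -0.1980x + 0 + 0.1980*(-14)
y = -0.1980x - 2.7720

y = -0.1980x - 2.7720


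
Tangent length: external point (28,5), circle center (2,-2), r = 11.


d = sqrt((28-2)^2 + (5+ 2)^2) = sqrt(676+49) = 26.9258
L = sqrt(725.0000 - 121) = sqrt(604.0000) = 24.5764

24.5764


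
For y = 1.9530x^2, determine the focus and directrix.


a = 1.9530
1/(4a) = 0.1280
Focus = (0, 0.1280)
Directrix: y = -0.1280

Focus = (0, 0.1280), Directrix: y = -0.1280


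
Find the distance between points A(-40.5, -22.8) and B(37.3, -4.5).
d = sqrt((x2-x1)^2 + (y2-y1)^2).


dx = 37.3 + 40.5 = 77.8
dy = -4.5 + 22.8 = 18.3
d = sqrt(6052.84 + 334.89) = sqrt(6387.73) = 79.9233

79.9233


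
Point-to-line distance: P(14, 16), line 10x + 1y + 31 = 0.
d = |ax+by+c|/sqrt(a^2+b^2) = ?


|10*14 + 1*16 + 31| = |187| = 187
sqrt(100 + 1) = sqrt(101) = 10.0499
d = 187/sqrt(101) = 18.6072

18.6072


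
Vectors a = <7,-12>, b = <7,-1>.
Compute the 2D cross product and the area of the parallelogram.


cross = 7*(-1) + 12*7 = -7 + 84 = 77
Parallelogram area = |77| = 77

cross = 77, parallelogram area = 77


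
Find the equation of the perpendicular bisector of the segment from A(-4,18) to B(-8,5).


Midpoint = (-6, 11.5)
Slope of AB = dy/dx = -13/(-4) = 3.2500
Perp slope = -dx/dy = -4/13 = -0.3077
b = My - (perp slope)*Mx = 11.5 + (-4*(-6))/(-13) = 11.5 - 1.8462 = 9.6538

y = -0.3077x + 9.6538


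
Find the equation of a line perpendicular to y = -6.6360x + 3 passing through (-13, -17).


Perpendicular slope = -1/m1 = -1/(-6.6360) = 0.1507
b2 = y0 - m2*x0 = -17 - 13/(-6.6360) = -17 + 1.9590 = -15.0410

y = 0.1507x - 15.0410


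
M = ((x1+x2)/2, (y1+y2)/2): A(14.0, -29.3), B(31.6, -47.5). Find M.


Mx = (14.0 + 31.6)/2 = 45.6/2 = 22.8000
My = (-29.3 - 47.5)/2 = -76.8/2 = -38.4000

(22.8000, -38.4000)


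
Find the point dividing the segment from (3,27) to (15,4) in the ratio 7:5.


Px = (7*15 + 5*3)/12 = 120/12 = 10.0000
Py = (7*4 + 5*27)/12 = 163/12 = 13.5833

P = (10.0000, 13.5833)


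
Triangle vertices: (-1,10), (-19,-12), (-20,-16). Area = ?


-1*(-12+ 16) = -4
-19*(-16-10) = 494
-20*(10+ 12) = -440
sum = 50
Area = |50|/2 = 25.0000

25.0000 sq units


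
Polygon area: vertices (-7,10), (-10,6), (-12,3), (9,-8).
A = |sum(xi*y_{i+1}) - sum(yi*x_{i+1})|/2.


sum(xi*y_{i+1}) = -7*6 - 10*3 - 12*(-8) + 9*10 = 114
sum(yi*x_{i+1}) = 10*(-10) + 6*(-12) + 3*9 - 8*(-7) = -89
Area = |114 + 89|/2 = 203/2 = 101.5000

101.5000 sq units


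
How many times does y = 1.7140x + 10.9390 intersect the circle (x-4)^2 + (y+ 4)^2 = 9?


Substitute y = 1.7140x + 10.9390: (x-4)^2 + (1.7140x+10.9390+ 4)^2 = 9
Expand to Ax^2 + Bx + C = 0, where b-k = 14.939
A = 1+m^2 = 3.937796
B = 2(m(b-k) - h) = 2(1.7140*14.939 - 4) = 43.210892
C = h^2 + (b-k)^2 - r^2 = 16 + 223.173721 - 9 = 230.173721
disc = B^2-4AC = 1867.1812 - 3625.5086 = -1758.3274
disc < 0

0 intersection points


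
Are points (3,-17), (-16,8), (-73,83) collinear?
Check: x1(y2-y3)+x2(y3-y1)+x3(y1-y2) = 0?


3*(8-83) - 16*(83+ 17) - 73*(-17-8)
= -225 - 1600 + 1825 = 0

Yes, collinear (determinant = 0)


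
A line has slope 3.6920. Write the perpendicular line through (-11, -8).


Perpendicular slope = -1/m1 = -1/3.6920 = -0.2709
b2 = y0 - m2*x0 = -8 - 11/3.6920 = -8 - 2.9794 = -10.9794

y = -0.2709x - 10.9794


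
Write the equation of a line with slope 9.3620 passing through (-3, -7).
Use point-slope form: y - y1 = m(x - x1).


y + 7 = 9.3620(x + 3)
y = 9.3620x - 7 - 9.3620*(-3)
y = 9.3620x + 21.0860

y = 9.3620x + 21.0860


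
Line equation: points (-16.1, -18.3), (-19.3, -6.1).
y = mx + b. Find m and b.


m = (12.2)/(-3.2) = -3.8125
b = y1 - m*x1 = -18.3 - (12.2*(-16.1))/(-3.2) = -18.3 - 61.3813 = -79.6813

y = -3.8125x - 79.6813


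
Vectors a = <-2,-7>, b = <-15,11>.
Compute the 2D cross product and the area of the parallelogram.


cross = -2*11 + 7*(-15) = -22 - 105 = -127
Parallelogram area = |-127| = 127

cross = -127, parallelogram area = 127


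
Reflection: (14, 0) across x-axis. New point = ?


Reflection rule for x-axis: (x, -y)
(14, 0) -> (14, 0)

(14, 0)


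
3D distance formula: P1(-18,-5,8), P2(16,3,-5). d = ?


dx=34, dy=8, dz=-13
d = sqrt(1156+64+169) = sqrt(1389) = 37.2693

37.2693


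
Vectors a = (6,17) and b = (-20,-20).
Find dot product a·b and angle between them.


a·b = 6*(-20) + 17*(-20) = -120 - 340 = -460
|a| = sqrt(36+289) = 18.0278
|b| = sqrt(400+400) = 28.2843
cos(theta) = -460/(sqrt(325)*sqrt(800)) = -460/sqrt(260000) = -0.902134
theta = arccos(-460/sqrt(260000)) = 154.4400 degrees

a·b = -460, theta = 154.4400 deg


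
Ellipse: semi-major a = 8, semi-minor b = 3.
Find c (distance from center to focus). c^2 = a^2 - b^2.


c^2 = 8^2 - 3^2 = 64 - 9 = 55
c = sqrt(55) = 7.4162

c = 7.4162


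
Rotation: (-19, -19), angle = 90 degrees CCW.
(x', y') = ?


cos(90) = 0, sin(90) = 1
x' = -19*0 + 19*1 = 19
y' = -19*1 - 19*0 = -19

(19, -19)


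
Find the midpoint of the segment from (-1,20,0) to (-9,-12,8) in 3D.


Mx = (-1- 9)/2 = -5.0000
My = (20- 12)/2 = 4.0000
Mz = (0+8)/2 = 4.0000

M = (-5.0000, 4.0000, 4.0000)
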